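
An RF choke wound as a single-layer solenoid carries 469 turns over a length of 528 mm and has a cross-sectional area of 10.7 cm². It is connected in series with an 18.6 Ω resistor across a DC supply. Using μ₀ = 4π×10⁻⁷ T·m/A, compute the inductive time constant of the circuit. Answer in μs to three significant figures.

τ ≈ 30.1 μs

A = 10.7 cm² = 1.070×10^-3 m².
L = μ₀N²A/ℓ = (4π×10⁻⁷)(469)²(1.070×10^-3)/(0.528) = 5.602×10^-4 H.
τ = L/R = (5.602×10^-4)/(18.6) = 3.012×10^-5 s.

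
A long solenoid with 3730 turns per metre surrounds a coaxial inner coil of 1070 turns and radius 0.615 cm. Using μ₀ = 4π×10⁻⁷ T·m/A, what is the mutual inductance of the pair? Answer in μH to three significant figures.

The outer solenoid produces a uniform field B₁ = μ₀n₁I₁ across the inner coil,
so the flux linkage is N₂Φ = N₂B₁A₂ = μ₀n₁N₂A₂·I₁, giving M = μ₀n₁N₂A₂.
A₂ = πr² = π(6.150×10^-3 m)² = 1.188×10^-4 m².
M = (4π×10⁻⁷)(3730)(1070)(1.188×10^-4) = 5.959×10^-4 H.

M ≈ 596 μH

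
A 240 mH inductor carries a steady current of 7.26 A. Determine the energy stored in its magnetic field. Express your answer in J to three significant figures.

U ≈ 6.32 J

Stored magnetic energy: U = ½LI².
U = ½(0.24 H)(7.26 A)² = 6.3249 J.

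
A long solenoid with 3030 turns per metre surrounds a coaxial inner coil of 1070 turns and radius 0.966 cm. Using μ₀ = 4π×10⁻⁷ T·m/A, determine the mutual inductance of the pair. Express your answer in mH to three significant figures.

M ≈ 1.19 mH

The outer solenoid produces a uniform field B₁ = μ₀n₁I₁ across the inner coil,
so the flux linkage is N₂Φ = N₂B₁A₂ = μ₀n₁N₂A₂·I₁, giving M = μ₀n₁N₂A₂.
A₂ = πr² = π(9.660×10^-3 m)² = 2.932×10^-4 m².
M = (4π×10⁻⁷)(3030)(1070)(2.932×10^-4) = 1.194×10^-3 H.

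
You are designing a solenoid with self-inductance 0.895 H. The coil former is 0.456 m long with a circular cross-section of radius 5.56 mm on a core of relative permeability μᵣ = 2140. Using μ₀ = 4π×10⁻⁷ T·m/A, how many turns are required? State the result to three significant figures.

A = πr² = π(5.560×10^-3 m)² = 9.712×10^-5 m².
From L = μ₀μᵣN²A/ℓ, N = √(Lℓ / (μ₀μᵣA)).
N = √[(0.895)(0.456) / ((4π×10⁻⁷)(2140)×9.712×10^-5)] = √(1.563×10^6) ≈ 1250.1.

N ≈ 1250 turns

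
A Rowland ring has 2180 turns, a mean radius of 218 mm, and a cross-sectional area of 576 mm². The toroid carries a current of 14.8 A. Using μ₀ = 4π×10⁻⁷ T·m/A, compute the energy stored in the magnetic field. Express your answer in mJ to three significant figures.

L = μ₀N²A/(2πR) = (4π×10⁻⁷)(2180)²(5.760×10^-4)/(2π×0.218) = 2.511×10^-3 H.
U = ½LI² = ½(2.511×10^-3)(14.8)² = 0.275 J.

U ≈ 275 mJ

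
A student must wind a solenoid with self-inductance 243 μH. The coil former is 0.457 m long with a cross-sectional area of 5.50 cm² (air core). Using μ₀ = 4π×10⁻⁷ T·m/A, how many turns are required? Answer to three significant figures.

A = 5.50 cm² = 5.500×10^-4 m².
From L = μ₀N²A/ℓ, N = √(Lℓ / (μ₀A)).
N = √[(2.430×10^-4)(0.457) / ((4π×10⁻⁷)×5.500×10^-4)] = √(1.607×10^5) ≈ 400.8.

N ≈ 401 turns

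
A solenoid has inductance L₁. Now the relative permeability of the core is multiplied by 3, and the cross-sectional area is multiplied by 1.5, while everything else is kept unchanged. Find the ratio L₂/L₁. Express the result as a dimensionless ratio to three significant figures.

For a solenoid, L ∝ μᵣN²A/ℓ.
L₂/L₁ = (3) × (1.5) = 4.50.

L₂/L₁ = 4.50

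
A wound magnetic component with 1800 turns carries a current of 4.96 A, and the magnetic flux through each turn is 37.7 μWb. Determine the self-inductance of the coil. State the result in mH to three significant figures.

Self-inductance is defined by L = NΦ_B/I (flux linkage over current).
L = (1800)(3.770×10^-5 Wb)/(4.96 A) = 1.368×10^-2 H.

L ≈ 13.7 mH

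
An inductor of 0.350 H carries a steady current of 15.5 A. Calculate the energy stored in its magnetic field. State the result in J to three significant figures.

U ≈ 42.0 J

Stored magnetic energy: U = ½LI².
U = ½(0.35 H)(15.5 A)² = 42.04 J.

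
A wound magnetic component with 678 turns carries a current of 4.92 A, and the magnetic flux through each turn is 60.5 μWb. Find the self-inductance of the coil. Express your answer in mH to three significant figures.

L ≈ 8.34 mH

Self-inductance is defined by L = NΦ_B/I (flux linkage over current).
L = (678)(6.050×10^-5 Wb)/(4.92 A) = 8.337×10^-3 H.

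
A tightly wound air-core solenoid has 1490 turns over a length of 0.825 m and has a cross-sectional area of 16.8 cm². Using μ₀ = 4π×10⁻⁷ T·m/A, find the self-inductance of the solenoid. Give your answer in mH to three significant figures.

A = 16.8 cm² = 1.680×10^-3 m².
For a long solenoid, L = μ₀N²A/ℓ.
L = (4π×10⁻⁷)(1490)²(1.680×10^-3)/(0.825 m) = 5.681×10^-3 H.

L ≈ 5.68 mH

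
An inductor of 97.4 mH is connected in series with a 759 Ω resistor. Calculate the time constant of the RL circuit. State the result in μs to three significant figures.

τ = L/R = (9.740×10^-2 H)/(759 Ω) = 1.283×10^-4 s.

τ ≈ 128 μs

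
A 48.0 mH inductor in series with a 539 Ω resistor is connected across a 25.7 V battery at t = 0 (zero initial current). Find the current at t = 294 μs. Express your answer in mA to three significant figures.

I ≈ 45.9 mA

τ = L/R = 4.800×10^-2/539 = 8.905×10^-5 s; final current I_∞ = ε/R = 25.7/539 = 4.768×10^-2 A.
I(t) = I_∞(1 − e^(−t/τ)) with t/τ = 3.301.
I = (4.768×10^-2)(1 − e^(−3.301)) = 4.592×10^-2 A.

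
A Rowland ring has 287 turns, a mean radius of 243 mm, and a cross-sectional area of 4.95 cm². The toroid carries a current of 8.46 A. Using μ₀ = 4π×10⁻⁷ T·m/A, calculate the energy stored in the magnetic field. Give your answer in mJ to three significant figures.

U ≈ 1.20 mJ

L = μ₀N²A/(2πR) = (4π×10⁻⁷)(287)²(4.950×10^-4)/(2π×0.243) = 3.356×10^-5 H.
U = ½LI² = ½(3.356×10^-5)(8.46)² = 1.201×10^-3 J.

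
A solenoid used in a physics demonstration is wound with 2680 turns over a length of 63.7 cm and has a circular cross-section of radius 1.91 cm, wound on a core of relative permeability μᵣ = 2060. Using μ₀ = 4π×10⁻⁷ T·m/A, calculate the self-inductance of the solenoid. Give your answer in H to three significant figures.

A = πr² = π(1.910×10^-2 m)² = 1.146×10^-3 m².
For a long solenoid, L = μ₀μᵣN²A/ℓ.
L = (4π×10⁻⁷)(2060)(2680)²(1.146×10^-3)/(0.637 m) = 33.45 H.

L ≈ 33.5 H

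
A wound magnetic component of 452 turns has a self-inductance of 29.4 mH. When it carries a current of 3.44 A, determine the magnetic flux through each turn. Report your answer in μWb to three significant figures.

From L = NΦ_B/I, the flux per turn is Φ_B = LI/N.
Φ_B = (2.940×10^-2 H)(3.44 A)/452 = 2.238×10^-4 Wb.

Φ_B ≈ 224 μWb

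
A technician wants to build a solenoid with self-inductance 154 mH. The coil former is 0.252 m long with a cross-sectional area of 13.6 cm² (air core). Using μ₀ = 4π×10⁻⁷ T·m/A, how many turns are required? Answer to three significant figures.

N ≈ 4770 turns

A = 13.6 cm² = 1.360×10^-3 m².
From L = μ₀N²A/ℓ, N = √(Lℓ / (μ₀A)).
N = √[(0.154)(0.252) / ((4π×10⁻⁷)×1.360×10^-3)] = √(2.271×10^7) ≈ 4765.3.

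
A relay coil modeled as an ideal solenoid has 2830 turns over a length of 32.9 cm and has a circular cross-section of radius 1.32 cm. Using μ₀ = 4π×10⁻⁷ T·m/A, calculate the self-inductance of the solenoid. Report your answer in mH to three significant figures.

A = πr² = π(1.320×10^-2 m)² = 5.474×10^-4 m².
For a long solenoid, L = μ₀N²A/ℓ.
L = (4π×10⁻⁷)(2830)²(5.474×10^-4)/(0.329 m) = 1.674×10^-2 H.

L ≈ 16.7 mH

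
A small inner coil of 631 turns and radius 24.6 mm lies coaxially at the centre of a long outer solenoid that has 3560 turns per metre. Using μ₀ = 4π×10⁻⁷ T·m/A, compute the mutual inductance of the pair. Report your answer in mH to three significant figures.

M ≈ 5.37 mH

The outer solenoid produces a uniform field B₁ = μ₀n₁I₁ across the inner coil,
so the flux linkage is N₂Φ = N₂B₁A₂ = μ₀n₁N₂A₂·I₁, giving M = μ₀n₁N₂A₂.
A₂ = πr² = π(2.460×10^-2 m)² = 1.901×10^-3 m².
M = (4π×10⁻⁷)(3560)(631)(1.901×10^-3) = 5.367×10^-3 H.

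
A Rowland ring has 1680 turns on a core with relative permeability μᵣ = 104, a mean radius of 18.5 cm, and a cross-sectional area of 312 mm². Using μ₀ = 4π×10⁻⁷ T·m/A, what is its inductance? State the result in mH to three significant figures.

For a thin toroid, L = μ₀μᵣN²A/(2πR).
L = (4π×10⁻⁷)(104)(1680)²(3.120×10^-4) / (2π×0.185 m) = 9.901×10^-2 H.

L ≈ 99.0 mH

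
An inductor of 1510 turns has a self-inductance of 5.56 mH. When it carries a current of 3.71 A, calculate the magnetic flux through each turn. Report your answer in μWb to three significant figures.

Φ_B ≈ 13.7 μWb

From L = NΦ_B/I, the flux per turn is Φ_B = LI/N.
Φ_B = (5.560×10^-3 H)(3.71 A)/1510 = 1.366×10^-5 Wb.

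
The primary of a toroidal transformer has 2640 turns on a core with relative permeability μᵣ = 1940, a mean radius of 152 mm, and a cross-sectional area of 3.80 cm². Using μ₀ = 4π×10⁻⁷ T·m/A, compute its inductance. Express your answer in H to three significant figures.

L ≈ 6.76 H

For a thin toroid, L = μ₀μᵣN²A/(2πR).
L = (4π×10⁻⁷)(1940)(2640)²(3.800×10^-4) / (2π×0.152 m) = 6.761 H.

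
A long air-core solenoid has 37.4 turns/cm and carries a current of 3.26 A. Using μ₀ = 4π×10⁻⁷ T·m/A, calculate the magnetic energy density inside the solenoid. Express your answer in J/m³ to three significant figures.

u ≈ 93.4 J/m³

B = μ₀nI = (4π×10⁻⁷)(3.740×10^3)(3.26) = 1.532×10^-2 T.
u = B²/(2μ₀) = (1.532×10^-2)²/(2×4π×10⁻⁷) = 93.4 J/m³.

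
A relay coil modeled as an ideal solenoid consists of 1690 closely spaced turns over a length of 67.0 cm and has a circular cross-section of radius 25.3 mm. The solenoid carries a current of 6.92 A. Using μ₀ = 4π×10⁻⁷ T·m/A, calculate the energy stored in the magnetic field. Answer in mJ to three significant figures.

U ≈ 258 mJ

A = πr² = π(2.530×10^-2 m)² = 2.011×10^-3 m².
L = μ₀N²A/ℓ = (4π×10⁻⁷)(1690)²(2.011×10^-3)/(0.67) = 1.077×10^-2 H.
U = ½LI² = ½(1.077×10^-2)(6.92)² = 0.2579 J.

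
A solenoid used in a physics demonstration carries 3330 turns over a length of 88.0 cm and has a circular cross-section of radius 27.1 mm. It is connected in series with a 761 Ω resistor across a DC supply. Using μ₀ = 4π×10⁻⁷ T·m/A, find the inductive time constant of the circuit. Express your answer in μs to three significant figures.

A = πr² = π(2.710×10^-2 m)² = 2.307×10^-3 m².
L = μ₀N²A/ℓ = (4π×10⁻⁷)(3330)²(2.307×10^-3)/(0.88) = 3.653×10^-2 H.
τ = L/R = (3.653×10^-2)/(761) = 4.801×10^-5 s.

τ ≈ 48.0 μs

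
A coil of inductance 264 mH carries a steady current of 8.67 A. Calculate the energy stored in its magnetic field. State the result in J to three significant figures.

Stored magnetic energy: U = ½LI².
U = ½(0.264 H)(8.67 A)² = 9.922 J.

U ≈ 9.92 J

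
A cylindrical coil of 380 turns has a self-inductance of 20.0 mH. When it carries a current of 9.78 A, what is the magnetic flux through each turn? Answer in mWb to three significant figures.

From L = NΦ_B/I, the flux per turn is Φ_B = LI/N.
Φ_B = (2.000×10^-2 H)(9.78 A)/380 = 5.147×10^-4 Wb.

Φ_B ≈ 0.515 mWb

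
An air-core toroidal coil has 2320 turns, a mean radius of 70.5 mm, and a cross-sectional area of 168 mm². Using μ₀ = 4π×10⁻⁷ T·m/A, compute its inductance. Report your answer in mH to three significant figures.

L ≈ 2.57 mH

For a thin toroid, L = μ₀N²A/(2πR).
L = (4π×10⁻⁷)(2320)²(1.680×10^-4) / (2π×7.050×10^-2 m) = 2.565×10^-3 H.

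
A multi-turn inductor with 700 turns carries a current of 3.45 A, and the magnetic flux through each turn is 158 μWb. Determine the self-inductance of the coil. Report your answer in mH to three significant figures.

Self-inductance is defined by L = NΦ_B/I (flux linkage over current).
L = (700)(1.580×10^-4 Wb)/(3.45 A) = 3.206×10^-2 H.

L ≈ 32.1 mH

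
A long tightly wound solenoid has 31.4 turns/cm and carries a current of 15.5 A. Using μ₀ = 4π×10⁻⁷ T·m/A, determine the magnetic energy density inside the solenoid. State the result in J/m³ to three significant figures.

B = μ₀nI = (4π×10⁻⁷)(3.140×10^3)(15.5) = 6.116×10^-2 T.
u = B²/(2μ₀) = (6.116×10^-2)²/(2×4π×10⁻⁷) = 1.488×10^3 J/m³.

u ≈ 1490 J/m³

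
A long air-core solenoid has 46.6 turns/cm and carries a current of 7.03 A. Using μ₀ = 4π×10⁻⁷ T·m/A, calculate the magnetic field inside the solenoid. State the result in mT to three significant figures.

Inside a long solenoid, B = μ₀nI.
B = (4π×10⁻⁷)(4.660×10^3 m⁻¹)(7.03 A) = 4.117×10^-2 T.

B ≈ 41.2 mT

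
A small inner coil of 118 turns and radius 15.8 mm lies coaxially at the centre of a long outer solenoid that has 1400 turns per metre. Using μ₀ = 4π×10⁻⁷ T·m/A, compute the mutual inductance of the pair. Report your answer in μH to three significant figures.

The outer solenoid produces a uniform field B₁ = μ₀n₁I₁ across the inner coil,
so the flux linkage is N₂Φ = N₂B₁A₂ = μ₀n₁N₂A₂·I₁, giving M = μ₀n₁N₂A₂.
A₂ = πr² = π(1.580×10^-2 m)² = 7.843×10^-4 m².
M = (4π×10⁻⁷)(1400)(118)(7.843×10^-4) = 1.628×10^-4 H.

M ≈ 163 μH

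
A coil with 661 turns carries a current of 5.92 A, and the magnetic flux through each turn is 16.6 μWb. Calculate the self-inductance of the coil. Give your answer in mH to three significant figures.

L ≈ 1.85 mH

Self-inductance is defined by L = NΦ_B/I (flux linkage over current).
L = (661)(1.660×10^-5 Wb)/(5.92 A) = 1.853×10^-3 H.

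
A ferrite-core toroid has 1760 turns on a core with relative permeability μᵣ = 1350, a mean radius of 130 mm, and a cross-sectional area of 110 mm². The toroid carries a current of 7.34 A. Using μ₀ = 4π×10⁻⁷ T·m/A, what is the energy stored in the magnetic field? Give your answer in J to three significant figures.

L = μ₀μᵣN²A/(2πR) = (4π×10⁻⁷)(1350)(1760)²(1.100×10^-4)/(2π×0.13) = 0.7077 H.
U = ½LI² = ½(0.7077)(7.34)² = 19.06 J.

U ≈ 19.1 J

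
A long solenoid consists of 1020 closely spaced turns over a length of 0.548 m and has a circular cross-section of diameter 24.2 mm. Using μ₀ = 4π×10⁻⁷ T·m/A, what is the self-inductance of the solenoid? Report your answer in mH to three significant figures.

A = π(d/2)² = π(1.210×10^-2 m)² = 4.600×10^-4 m².
For a long solenoid, L = μ₀N²A/ℓ.
L = (4π×10⁻⁷)(1020)²(4.600×10^-4)/(0.548 m) = 1.097×10^-3 H.

L ≈ 1.10 mH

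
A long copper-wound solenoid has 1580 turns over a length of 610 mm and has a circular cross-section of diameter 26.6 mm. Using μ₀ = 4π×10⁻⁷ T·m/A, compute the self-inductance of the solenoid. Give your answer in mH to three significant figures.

L ≈ 2.86 mH

A = π(d/2)² = π(1.330×10^-2 m)² = 5.557×10^-4 m².
For a long solenoid, L = μ₀N²A/ℓ.
L = (4π×10⁻⁷)(1580)²(5.557×10^-4)/(0.61 m) = 2.858×10^-3 H.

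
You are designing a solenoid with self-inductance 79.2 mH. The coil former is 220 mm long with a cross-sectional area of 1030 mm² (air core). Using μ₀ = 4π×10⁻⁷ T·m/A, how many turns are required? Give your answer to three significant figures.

N ≈ 3670 turns

A = 1030 mm² = 1.030×10^-3 m².
From L = μ₀N²A/ℓ, N = √(Lℓ / (μ₀A)).
N = √[(7.920×10^-2)(0.22) / ((4π×10⁻⁷)×1.030×10^-3)] = √(1.346×10^7) ≈ 3669.0.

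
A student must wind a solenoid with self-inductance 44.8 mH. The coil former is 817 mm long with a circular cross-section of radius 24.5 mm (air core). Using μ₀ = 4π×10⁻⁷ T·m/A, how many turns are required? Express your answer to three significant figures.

N ≈ 3930 turns

A = πr² = π(2.450×10^-2 m)² = 1.886×10^-3 m².
From L = μ₀N²A/ℓ, N = √(Lℓ / (μ₀A)).
N = √[(4.480×10^-2)(0.817) / ((4π×10⁻⁷)×1.886×10^-3)] = √(1.5446×10^7) ≈ 3930.1.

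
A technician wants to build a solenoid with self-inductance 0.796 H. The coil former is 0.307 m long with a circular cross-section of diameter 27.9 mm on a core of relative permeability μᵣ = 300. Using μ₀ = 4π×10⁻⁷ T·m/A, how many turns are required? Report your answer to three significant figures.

A = π(d/2)² = π(1.395×10^-2 m)² = 6.114×10^-4 m².
From L = μ₀μᵣN²A/ℓ, N = √(Lℓ / (μ₀μᵣA)).
N = √[(0.796)(0.307) / ((4π×10⁻⁷)(300)×6.114×10^-4)] = √(1.060×10^6) ≈ 1029.7.

N ≈ 1030 turns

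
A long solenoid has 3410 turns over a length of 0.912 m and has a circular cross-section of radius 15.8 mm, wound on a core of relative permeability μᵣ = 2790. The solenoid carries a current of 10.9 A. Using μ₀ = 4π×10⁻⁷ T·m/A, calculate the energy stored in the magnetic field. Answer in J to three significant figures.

A = πr² = π(1.580×10^-2 m)² = 7.843×10^-4 m².
L = μ₀μᵣN²A/ℓ = (4π×10⁻⁷)(2790)(3410)²(7.843×10^-4)/(0.912) = 35.06 H.
U = ½LI² = ½(35.06)(10.9)² = 2.083×10^3 J.

U ≈ 2080 J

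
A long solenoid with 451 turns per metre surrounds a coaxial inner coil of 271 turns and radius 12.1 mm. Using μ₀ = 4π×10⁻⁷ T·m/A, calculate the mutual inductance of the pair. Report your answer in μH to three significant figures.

M ≈ 70.6 μH

The outer solenoid produces a uniform field B₁ = μ₀n₁I₁ across the inner coil,
so the flux linkage is N₂Φ = N₂B₁A₂ = μ₀n₁N₂A₂·I₁, giving M = μ₀n₁N₂A₂.
A₂ = πr² = π(1.210×10^-2 m)² = 4.600×10^-4 m².
M = (4π×10⁻⁷)(451)(271)(4.600×10^-4) = 7.064×10^-5 H.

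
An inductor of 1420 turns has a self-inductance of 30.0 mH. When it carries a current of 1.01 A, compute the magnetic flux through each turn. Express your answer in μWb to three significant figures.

Φ_B ≈ 21.3 μWb

From L = NΦ_B/I, the flux per turn is Φ_B = LI/N.
Φ_B = (3.000×10^-2 H)(1.01 A)/1420 = 2.134×10^-5 Wb.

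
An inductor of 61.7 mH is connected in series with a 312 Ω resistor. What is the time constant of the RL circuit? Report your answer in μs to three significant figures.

τ ≈ 198 μs

τ = L/R = (6.170×10^-2 H)/(312 Ω) = 1.978×10^-4 s.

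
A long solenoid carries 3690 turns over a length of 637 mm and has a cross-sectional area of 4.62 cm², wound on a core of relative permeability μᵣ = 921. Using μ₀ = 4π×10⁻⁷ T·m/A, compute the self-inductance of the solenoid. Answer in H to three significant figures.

A = 4.62 cm² = 4.620×10^-4 m².
For a long solenoid, L = μ₀μᵣN²A/ℓ.
L = (4π×10⁻⁷)(921)(3690)²(4.620×10^-4)/(0.637 m) = 11.43 H.

L ≈ 11.4 H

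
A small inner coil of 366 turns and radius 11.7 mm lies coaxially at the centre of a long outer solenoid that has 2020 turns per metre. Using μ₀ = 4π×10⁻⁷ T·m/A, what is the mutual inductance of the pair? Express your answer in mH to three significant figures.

M ≈ 0.400 mH

The outer solenoid produces a uniform field B₁ = μ₀n₁I₁ across the inner coil,
so the flux linkage is N₂Φ = N₂B₁A₂ = μ₀n₁N₂A₂·I₁, giving M = μ₀n₁N₂A₂.
A₂ = πr² = π(1.170×10^-2 m)² = 4.301×10^-4 m².
M = (4π×10⁻⁷)(2020)(366)(4.301×10^-4) = 3.995×10^-4 H.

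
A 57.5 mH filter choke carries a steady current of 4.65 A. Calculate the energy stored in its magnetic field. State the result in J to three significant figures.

U ≈ 0.622 J

Stored magnetic energy: U = ½LI².
U = ½(5.750×10^-2 H)(4.65 A)² = 0.6216 J.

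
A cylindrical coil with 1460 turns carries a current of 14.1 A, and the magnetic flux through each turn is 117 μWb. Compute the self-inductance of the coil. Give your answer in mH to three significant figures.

L ≈ 12.1 mH

Self-inductance is defined by L = NΦ_B/I (flux linkage over current).
L = (1460)(1.170×10^-4 Wb)/(14.1 A) = 1.211×10^-2 H.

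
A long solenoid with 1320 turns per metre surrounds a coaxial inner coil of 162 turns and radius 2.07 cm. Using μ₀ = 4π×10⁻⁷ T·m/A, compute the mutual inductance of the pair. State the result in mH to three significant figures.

M ≈ 0.362 mH

The outer solenoid produces a uniform field B₁ = μ₀n₁I₁ across the inner coil,
so the flux linkage is N₂Φ = N₂B₁A₂ = μ₀n₁N₂A₂·I₁, giving M = μ₀n₁N₂A₂.
A₂ = πr² = π(2.070×10^-2 m)² = 1.346×10^-3 m².
M = (4π×10⁻⁷)(1320)(162)(1.346×10^-3) = 3.617×10^-4 H.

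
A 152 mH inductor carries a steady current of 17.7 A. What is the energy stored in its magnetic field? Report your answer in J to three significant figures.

Stored magnetic energy: U = ½LI².
U = ½(0.152 H)(17.7 A)² = 23.81 J.

U ≈ 23.8 J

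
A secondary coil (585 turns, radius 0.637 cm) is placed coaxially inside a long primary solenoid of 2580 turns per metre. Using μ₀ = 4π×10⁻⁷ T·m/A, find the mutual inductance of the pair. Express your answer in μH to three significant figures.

M ≈ 242 μH

The outer solenoid produces a uniform field B₁ = μ₀n₁I₁ across the inner coil,
so the flux linkage is N₂Φ = N₂B₁A₂ = μ₀n₁N₂A₂·I₁, giving M = μ₀n₁N₂A₂.
A₂ = πr² = π(6.370×10^-3 m)² = 1.2748×10^-4 m².
M = (4π×10⁻⁷)(2580)(585)(1.2748×10^-4) = 2.418×10^-4 H.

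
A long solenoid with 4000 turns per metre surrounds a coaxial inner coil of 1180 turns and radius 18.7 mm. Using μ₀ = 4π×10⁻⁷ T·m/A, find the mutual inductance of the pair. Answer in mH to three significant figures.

The outer solenoid produces a uniform field B₁ = μ₀n₁I₁ across the inner coil,
so the flux linkage is N₂Φ = N₂B₁A₂ = μ₀n₁N₂A₂·I₁, giving M = μ₀n₁N₂A₂.
A₂ = πr² = π(1.870×10^-2 m)² = 1.099×10^-3 m².
M = (4π×10⁻⁷)(4000)(1180)(1.099×10^-3) = 6.516×10^-3 H.

M ≈ 6.52 mH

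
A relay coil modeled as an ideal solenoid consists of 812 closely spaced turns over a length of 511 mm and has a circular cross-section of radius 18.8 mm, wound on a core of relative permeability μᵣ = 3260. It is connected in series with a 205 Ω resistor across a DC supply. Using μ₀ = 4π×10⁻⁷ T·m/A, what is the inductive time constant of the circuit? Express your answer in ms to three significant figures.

A = πr² = π(1.880×10^-2 m)² = 1.110×10^-3 m².
L = μ₀μᵣN²A/ℓ = (4π×10⁻⁷)(3260)(812)²(1.110×10^-3)/(0.511) = 5.869 H.
τ = L/R = (5.869)/(205) = 2.863×10^-2 s.

τ ≈ 28.6 ms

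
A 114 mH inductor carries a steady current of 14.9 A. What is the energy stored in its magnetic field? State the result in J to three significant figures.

U ≈ 12.7 J

Stored magnetic energy: U = ½LI².
U = ½(0.114 H)(14.9 A)² = 12.65 J.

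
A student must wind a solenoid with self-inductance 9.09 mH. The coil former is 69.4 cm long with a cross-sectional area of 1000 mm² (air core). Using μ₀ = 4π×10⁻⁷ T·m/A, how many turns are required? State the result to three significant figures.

A = 1000 mm² = 1.000×10^-3 m².
From L = μ₀N²A/ℓ, N = √(Lℓ / (μ₀A)).
N = √[(9.090×10^-3)(0.694) / ((4π×10⁻⁷)×1.000×10^-3)] = √(5.020×10^6) ≈ 2240.6.

N ≈ 2240 turns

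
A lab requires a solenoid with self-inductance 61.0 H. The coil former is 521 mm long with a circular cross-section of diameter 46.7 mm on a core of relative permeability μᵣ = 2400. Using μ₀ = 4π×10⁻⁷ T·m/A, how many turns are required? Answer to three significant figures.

N ≈ 2480 turns

A = π(d/2)² = π(2.335×10^-2 m)² = 1.713×10^-3 m².
From L = μ₀μᵣN²A/ℓ, N = √(Lℓ / (μ₀μᵣA)).
N = √[(61)(0.521) / ((4π×10⁻⁷)(2400)×1.713×10^-3)] = √(6.152×10^6) ≈ 2480.3.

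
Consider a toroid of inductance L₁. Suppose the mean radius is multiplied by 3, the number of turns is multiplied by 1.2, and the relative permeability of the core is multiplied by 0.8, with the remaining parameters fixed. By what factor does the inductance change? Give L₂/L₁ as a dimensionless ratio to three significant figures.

L₂/L₁ = 0.384

For a toroid, L ∝ μᵣN²A/R.
L₂/L₁ = (3)^-1 × (1.2)^2 × (0.8) = 0.384.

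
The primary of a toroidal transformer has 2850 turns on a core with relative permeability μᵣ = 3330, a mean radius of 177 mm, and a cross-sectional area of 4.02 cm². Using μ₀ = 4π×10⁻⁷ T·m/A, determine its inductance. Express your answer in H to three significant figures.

For a thin toroid, L = μ₀μᵣN²A/(2πR).
L = (4π×10⁻⁷)(3330)(2850)²(4.020×10^-4) / (2π×0.177 m) = 12.29 H.

L ≈ 12.3 H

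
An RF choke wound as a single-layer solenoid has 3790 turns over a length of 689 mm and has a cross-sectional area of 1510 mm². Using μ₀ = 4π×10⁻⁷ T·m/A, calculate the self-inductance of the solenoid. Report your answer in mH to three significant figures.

A = 1510 mm² = 1.510×10^-3 m².
For a long solenoid, L = μ₀N²A/ℓ.
L = (4π×10⁻⁷)(3790)²(1.510×10^-3)/(0.689 m) = 3.956×10^-2 H.

L ≈ 39.6 mH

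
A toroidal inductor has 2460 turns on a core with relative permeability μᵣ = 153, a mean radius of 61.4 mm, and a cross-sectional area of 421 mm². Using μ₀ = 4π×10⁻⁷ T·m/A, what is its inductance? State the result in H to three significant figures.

L ≈ 1.27 H

For a thin toroid, L = μ₀μᵣN²A/(2πR).
L = (4π×10⁻⁷)(153)(2460)²(4.210×10^-4) / (2π×6.140×10^-2 m) = 1.27 H.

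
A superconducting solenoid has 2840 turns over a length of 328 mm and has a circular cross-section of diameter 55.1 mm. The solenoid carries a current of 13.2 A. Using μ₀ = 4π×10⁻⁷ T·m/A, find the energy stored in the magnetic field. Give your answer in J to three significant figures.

U ≈ 6.42 J

A = π(d/2)² = π(2.755×10^-2 m)² = 2.384×10^-3 m².
L = μ₀N²A/ℓ = (4π×10⁻⁷)(2840)²(2.384×10^-3)/(0.328) = 7.368×10^-2 H.
U = ½LI² = ½(7.368×10^-2)(13.2)² = 6.419 J.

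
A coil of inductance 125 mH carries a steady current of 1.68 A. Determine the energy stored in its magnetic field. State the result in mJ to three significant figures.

Stored magnetic energy: U = ½LI².
U = ½(0.125 H)(1.68 A)² = 0.1764 J.

U ≈ 176 mJ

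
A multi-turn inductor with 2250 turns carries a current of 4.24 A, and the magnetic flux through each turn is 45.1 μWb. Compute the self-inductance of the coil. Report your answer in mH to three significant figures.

Self-inductance is defined by L = NΦ_B/I (flux linkage over current).
L = (2250)(4.510×10^-5 Wb)/(4.24 A) = 2.393×10^-2 H.

L ≈ 23.9 mH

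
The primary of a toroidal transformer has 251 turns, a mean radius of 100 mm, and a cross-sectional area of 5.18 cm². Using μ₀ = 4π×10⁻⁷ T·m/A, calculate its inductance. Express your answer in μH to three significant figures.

For a thin toroid, L = μ₀N²A/(2πR).
L = (4π×10⁻⁷)(251)²(5.180×10^-4) / (2π×0.1 m) = 6.527×10^-5 H.

L ≈ 65.3 μH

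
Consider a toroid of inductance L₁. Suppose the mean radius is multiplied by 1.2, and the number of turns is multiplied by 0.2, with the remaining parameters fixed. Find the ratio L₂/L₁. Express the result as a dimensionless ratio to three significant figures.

L₂/L₁ = 0.0333

For a toroid, L ∝ μᵣN²A/R.
L₂/L₁ = (1.2)^-1 × (0.2)^2 = 0.0333.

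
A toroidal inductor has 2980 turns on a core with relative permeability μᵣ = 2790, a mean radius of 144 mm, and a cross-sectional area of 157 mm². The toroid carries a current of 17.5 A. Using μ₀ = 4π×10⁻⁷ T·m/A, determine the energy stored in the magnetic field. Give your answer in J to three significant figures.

L = μ₀μᵣN²A/(2πR) = (4π×10⁻⁷)(2790)(2980)²(1.570×10^-4)/(2π×0.144) = 5.403 H.
U = ½LI² = ½(5.403)(17.5)² = 827.3 J.

U ≈ 827 J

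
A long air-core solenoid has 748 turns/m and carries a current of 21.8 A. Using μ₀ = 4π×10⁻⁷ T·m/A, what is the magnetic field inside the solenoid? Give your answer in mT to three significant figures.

B ≈ 20.5 mT

Inside a long solenoid, B = μ₀nI.
B = (4π×10⁻⁷)(748 m⁻¹)(21.8 A) = 2.049×10^-2 T.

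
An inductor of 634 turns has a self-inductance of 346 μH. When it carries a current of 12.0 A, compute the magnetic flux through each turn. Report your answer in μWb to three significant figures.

From L = NΦ_B/I, the flux per turn is Φ_B = LI/N.
Φ_B = (3.460×10^-4 H)(12.0 A)/634 = 6.549×10^-6 Wb.

Φ_B ≈ 6.55 μWb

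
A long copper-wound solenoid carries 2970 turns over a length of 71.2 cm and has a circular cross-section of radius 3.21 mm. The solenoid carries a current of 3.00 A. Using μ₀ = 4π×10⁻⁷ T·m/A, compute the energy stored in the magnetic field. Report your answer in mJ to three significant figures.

A = πr² = π(3.210×10^-3 m)² = 3.237×10^-5 m².
L = μ₀N²A/ℓ = (4π×10⁻⁷)(2970)²(3.237×10^-5)/(0.712) = 5.040×10^-4 H.
U = ½LI² = ½(5.040×10^-4)(3.00)² = 2.268×10^-3 J.

U ≈ 2.27 mJ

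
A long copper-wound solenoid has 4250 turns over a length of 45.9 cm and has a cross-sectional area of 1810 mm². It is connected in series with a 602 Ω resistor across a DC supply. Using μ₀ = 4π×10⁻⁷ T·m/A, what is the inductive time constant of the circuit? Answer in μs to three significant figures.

τ ≈ 149 μs

A = 1810 mm² = 1.810×10^-3 m².
L = μ₀N²A/ℓ = (4π×10⁻⁷)(4250)²(1.810×10^-3)/(0.459) = 8.951×10^-2 H.
τ = L/R = (8.951×10^-2)/(602) = 1.487×10^-4 s.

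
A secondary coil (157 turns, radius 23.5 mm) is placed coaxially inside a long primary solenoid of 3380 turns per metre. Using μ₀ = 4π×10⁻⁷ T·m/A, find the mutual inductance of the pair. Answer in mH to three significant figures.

M ≈ 1.16 mH

The outer solenoid produces a uniform field B₁ = μ₀n₁I₁ across the inner coil,
so the flux linkage is N₂Φ = N₂B₁A₂ = μ₀n₁N₂A₂·I₁, giving M = μ₀n₁N₂A₂.
A₂ = πr² = π(2.350×10^-2 m)² = 1.7349×10^-3 m².
M = (4π×10⁻⁷)(3380)(157)(1.7349×10^-3) = 1.157×10^-3 H.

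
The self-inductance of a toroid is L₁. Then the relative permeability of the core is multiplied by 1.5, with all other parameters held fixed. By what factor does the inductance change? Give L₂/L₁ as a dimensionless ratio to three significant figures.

L₂/L₁ = 1.50

For a toroid, L ∝ μᵣN²A/R.
L₂/L₁ = (1.5) = 1.50.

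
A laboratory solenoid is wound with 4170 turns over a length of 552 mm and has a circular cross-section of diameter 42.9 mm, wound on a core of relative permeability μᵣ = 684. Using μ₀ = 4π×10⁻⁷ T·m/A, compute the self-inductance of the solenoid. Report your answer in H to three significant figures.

A = π(d/2)² = π(2.145×10^-2 m)² = 1.445×10^-3 m².
For a long solenoid, L = μ₀μᵣN²A/ℓ.
L = (4π×10⁻⁷)(684)(4170)²(1.445×10^-3)/(0.552 m) = 39.14 H.

L ≈ 39.1 H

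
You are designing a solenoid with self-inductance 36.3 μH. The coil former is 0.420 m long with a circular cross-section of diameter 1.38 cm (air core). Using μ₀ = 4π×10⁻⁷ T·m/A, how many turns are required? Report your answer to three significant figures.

N ≈ 285 turns

A = π(d/2)² = π(6.900×10^-3 m)² = 1.496×10^-4 m².
From L = μ₀N²A/ℓ, N = √(Lℓ / (μ₀A)).
N = √[(3.630×10^-5)(0.42) / ((4π×10⁻⁷)×1.496×10^-4)] = √(8.111×10^4) ≈ 284.8.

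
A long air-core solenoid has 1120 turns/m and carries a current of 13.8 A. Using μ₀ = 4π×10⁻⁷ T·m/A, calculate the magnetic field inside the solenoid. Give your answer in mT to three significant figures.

B ≈ 19.4 mT

Inside a long solenoid, B = μ₀nI.
B = (4π×10⁻⁷)(1.120×10^3 m⁻¹)(13.8 A) = 1.942×10^-2 T.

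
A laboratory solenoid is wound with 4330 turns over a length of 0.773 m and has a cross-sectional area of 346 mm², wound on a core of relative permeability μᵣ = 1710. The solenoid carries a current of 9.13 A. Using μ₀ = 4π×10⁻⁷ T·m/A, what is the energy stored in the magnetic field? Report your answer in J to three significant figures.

A = 346 mm² = 3.460×10^-4 m².
L = μ₀μᵣN²A/ℓ = (4π×10⁻⁷)(1710)(4330)²(3.460×10^-4)/(0.773) = 18.03 H.
U = ½LI² = ½(18.03)(9.13)² = 751.6 J.

U ≈ 752 J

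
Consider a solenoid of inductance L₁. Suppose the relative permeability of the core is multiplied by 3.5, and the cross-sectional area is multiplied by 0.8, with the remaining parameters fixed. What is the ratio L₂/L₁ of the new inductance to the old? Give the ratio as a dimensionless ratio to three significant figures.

For a solenoid, L ∝ μᵣN²A/ℓ.
L₂/L₁ = (3.5) × (0.8) = 2.80.

L₂/L₁ = 2.80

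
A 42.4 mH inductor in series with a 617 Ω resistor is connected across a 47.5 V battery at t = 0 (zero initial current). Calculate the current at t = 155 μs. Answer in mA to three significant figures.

I ≈ 68.9 mA

τ = L/R = 4.240×10^-2/617 = 6.872×10^-5 s; final current I_∞ = ε/R = 47.5/617 = 7.699×10^-2 A.
I(t) = I_∞(1 − e^(−t/τ)) with t/τ = 2.256.
I = (7.699×10^-2)(1 − e^(−2.256)) = 6.892×10^-2 A.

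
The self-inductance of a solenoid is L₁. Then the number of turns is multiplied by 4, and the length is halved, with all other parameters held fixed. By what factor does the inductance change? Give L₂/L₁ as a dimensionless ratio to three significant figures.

L₂/L₁ = 32.0

For a solenoid, L ∝ μᵣN²A/ℓ.
L₂/L₁ = (4)^2 × (0.5)^-1 = 32.0.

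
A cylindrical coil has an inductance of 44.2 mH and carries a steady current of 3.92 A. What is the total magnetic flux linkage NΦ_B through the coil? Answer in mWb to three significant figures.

NΦ_B ≈ 173 mWb

From L = NΦ_B/I, the flux linkage is NΦ_B = LI.
NΦ_B = (4.420×10^-2 H)(3.92 A) = 0.1733 Wb.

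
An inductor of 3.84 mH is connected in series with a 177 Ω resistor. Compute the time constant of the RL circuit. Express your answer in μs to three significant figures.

τ ≈ 21.7 μs

τ = L/R = (3.840×10^-3 H)/(177 Ω) = 2.169×10^-5 s.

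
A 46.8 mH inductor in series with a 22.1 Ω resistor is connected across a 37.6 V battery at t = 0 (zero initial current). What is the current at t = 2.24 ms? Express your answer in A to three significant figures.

τ = L/R = 4.680×10^-2/22.1 = 2.118×10^-3 s; final current I_∞ = ε/R = 37.6/22.1 = 1.701 A.
I(t) = I_∞(1 − e^(−t/τ)) with t/τ = 1.058.
I = (1.701)(1 − e^(−1.058)) = 1.111 A.

I ≈ 1.11 A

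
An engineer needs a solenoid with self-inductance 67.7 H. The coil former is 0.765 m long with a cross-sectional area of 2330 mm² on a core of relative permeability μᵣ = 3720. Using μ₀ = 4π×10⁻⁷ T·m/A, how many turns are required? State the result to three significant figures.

N ≈ 2180 turns

A = 2330 mm² = 2.330×10^-3 m².
From L = μ₀μᵣN²A/ℓ, N = √(Lℓ / (μ₀μᵣA)).
N = √[(67.7)(0.765) / ((4π×10⁻⁷)(3720)×2.330×10^-3)] = √(4.7549×10^6) ≈ 2180.6.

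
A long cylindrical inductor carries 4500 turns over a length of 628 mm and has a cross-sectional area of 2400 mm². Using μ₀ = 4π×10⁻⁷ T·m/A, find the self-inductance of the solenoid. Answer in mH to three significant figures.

A = 2400 mm² = 2.400×10^-3 m².
For a long solenoid, L = μ₀N²A/ℓ.
L = (4π×10⁻⁷)(4500)²(2.400×10^-3)/(0.628 m) = 9.7249×10^-2 H.

L ≈ 97.2 mH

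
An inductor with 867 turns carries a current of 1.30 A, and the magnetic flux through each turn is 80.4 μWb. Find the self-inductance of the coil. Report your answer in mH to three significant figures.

L ≈ 53.6 mH

Self-inductance is defined by L = NΦ_B/I (flux linkage over current).
L = (867)(8.040×10^-5 Wb)/(1.30 A) = 5.362×10^-2 H.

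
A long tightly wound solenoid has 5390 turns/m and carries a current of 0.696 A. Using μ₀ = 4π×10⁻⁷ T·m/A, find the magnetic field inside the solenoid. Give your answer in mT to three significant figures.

B ≈ 4.71 mT

Inside a long solenoid, B = μ₀nI.
B = (4π×10⁻⁷)(5.390×10^3 m⁻¹)(0.696 A) = 4.714×10^-3 T.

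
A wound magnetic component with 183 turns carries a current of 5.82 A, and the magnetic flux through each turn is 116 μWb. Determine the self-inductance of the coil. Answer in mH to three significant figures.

Self-inductance is defined by L = NΦ_B/I (flux linkage over current).
L = (183)(1.160×10^-4 Wb)/(5.82 A) = 3.647×10^-3 H.

L ≈ 3.65 mH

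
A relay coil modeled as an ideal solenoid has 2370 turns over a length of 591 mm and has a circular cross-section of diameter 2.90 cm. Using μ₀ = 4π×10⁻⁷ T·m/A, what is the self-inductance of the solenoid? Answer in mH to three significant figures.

L ≈ 7.89 mH

A = π(d/2)² = π(1.450×10^-2 m)² = 6.605×10^-4 m².
For a long solenoid, L = μ₀N²A/ℓ.
L = (4π×10⁻⁷)(2370)²(6.605×10^-4)/(0.591 m) = 7.889×10^-3 H.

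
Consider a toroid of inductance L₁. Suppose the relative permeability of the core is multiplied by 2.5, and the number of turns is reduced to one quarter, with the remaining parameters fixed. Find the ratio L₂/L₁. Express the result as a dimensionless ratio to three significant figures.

L₂/L₁ = 0.156

For a toroid, L ∝ μᵣN²A/R.
L₂/L₁ = (2.5) × (0.25)^2 = 0.156.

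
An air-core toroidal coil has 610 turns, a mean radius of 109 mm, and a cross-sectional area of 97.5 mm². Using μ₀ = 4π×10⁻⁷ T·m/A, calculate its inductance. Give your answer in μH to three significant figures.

L ≈ 66.6 μH

For a thin toroid, L = μ₀N²A/(2πR).
L = (4π×10⁻⁷)(610)²(9.750×10^-5) / (2π×0.109 m) = 6.657×10^-5 H.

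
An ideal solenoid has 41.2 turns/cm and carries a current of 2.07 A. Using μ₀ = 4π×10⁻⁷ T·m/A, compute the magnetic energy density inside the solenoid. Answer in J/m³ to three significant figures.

B = μ₀nI = (4π×10⁻⁷)(4.120×10^3)(2.07) = 1.072×10^-2 T.
u = B²/(2μ₀) = (1.072×10^-2)²/(2×4π×10⁻⁷) = 45.7 J/m³.

u ≈ 45.7 J/m³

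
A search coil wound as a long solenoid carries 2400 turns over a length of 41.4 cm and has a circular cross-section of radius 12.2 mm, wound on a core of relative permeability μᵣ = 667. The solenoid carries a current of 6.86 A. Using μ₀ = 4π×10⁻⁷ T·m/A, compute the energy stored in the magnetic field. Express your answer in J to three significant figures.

U ≈ 128 J

A = πr² = π(1.220×10^-2 m)² = 4.676×10^-4 m².
L = μ₀μᵣN²A/ℓ = (4π×10⁻⁷)(667)(2400)²(4.676×10^-4)/(0.414) = 5.453 H.
U = ½LI² = ½(5.453)(6.86)² = 128.3 J.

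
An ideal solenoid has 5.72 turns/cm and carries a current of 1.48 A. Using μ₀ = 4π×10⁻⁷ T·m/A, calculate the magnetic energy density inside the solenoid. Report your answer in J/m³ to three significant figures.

u ≈ 0.450 J/m³

B = μ₀nI = (4π×10⁻⁷)(572)(1.48) = 1.064×10^-3 T.
u = B²/(2μ₀) = (1.064×10^-3)²/(2×4π×10⁻⁷) = 0.4503 J/m³.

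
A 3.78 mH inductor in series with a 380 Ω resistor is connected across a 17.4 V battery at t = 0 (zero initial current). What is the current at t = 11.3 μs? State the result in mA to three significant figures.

τ = L/R = 3.780×10^-3/380 = 9.947×10^-6 s; final current I_∞ = ε/R = 17.4/380 = 4.579×10^-2 A.
I(t) = I_∞(1 − e^(−t/τ)) with t/τ = 1.136.
I = (4.579×10^-2)(1 − e^(−1.136)) = 3.109×10^-2 A.

I ≈ 31.1 mA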